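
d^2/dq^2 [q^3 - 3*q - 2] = 6*q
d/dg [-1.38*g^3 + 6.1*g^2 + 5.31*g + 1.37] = -4.14*g^2 + 12.2*g + 5.31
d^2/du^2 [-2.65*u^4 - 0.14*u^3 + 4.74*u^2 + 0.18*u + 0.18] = -31.8*u^2 - 0.84*u + 9.48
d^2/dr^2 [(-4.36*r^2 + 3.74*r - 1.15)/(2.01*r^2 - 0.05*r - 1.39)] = (-2.8421709430404e-14*r^4 + 29.343588*r^3 - 100.965114*r^2 + 63.388566*r - 23.799492)/(8.120601*r^6 - 0.606015*r^5 - 16.832142*r^4 + 0.838045*r^3 + 11.640138*r^2 - 0.289815*r - 2.685619)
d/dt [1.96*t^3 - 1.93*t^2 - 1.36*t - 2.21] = 5.88*t^2 - 3.86*t - 1.36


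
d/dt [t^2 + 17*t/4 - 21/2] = 2*t + 17/4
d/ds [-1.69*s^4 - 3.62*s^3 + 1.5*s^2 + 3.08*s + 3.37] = -6.76*s^3 - 10.86*s^2 + 3.0*s + 3.08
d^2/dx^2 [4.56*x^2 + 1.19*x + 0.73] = 9.12000000000000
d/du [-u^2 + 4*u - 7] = 4 - 2*u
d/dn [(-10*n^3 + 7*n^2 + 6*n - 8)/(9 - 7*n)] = (140*n^3 - 319*n^2 + 126*n - 2)/(49*n^2 - 126*n + 81)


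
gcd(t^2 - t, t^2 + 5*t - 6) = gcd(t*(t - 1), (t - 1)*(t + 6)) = t - 1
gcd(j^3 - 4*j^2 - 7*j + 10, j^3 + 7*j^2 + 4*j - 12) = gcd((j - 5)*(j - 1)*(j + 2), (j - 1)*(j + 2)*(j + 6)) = j^2 + j - 2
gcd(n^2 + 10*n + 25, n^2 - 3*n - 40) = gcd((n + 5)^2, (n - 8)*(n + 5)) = n + 5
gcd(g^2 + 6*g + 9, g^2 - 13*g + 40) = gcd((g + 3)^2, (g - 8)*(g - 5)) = 1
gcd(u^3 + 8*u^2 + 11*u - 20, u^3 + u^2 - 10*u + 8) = u^2 + 3*u - 4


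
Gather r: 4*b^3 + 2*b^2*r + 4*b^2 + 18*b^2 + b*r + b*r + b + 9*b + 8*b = 4*b^3 + 22*b^2 + 18*b + r*(2*b^2 + 2*b)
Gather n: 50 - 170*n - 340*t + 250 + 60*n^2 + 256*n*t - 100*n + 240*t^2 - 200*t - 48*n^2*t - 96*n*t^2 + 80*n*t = n^2*(60 - 48*t) + n*(-96*t^2 + 336*t - 270) + 240*t^2 - 540*t + 300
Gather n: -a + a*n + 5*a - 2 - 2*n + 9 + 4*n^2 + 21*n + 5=4*a + 4*n^2 + n*(a + 19) + 12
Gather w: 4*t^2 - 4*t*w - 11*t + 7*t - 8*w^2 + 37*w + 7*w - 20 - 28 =4*t^2 - 4*t - 8*w^2 + w*(44 - 4*t) - 48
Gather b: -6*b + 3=3 - 6*b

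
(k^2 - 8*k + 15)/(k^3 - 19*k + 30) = (k - 5)/(k^2 + 3*k - 10)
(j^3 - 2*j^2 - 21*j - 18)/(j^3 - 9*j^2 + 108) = (j + 1)/(j - 6)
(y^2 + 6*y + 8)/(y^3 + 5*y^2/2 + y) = 2*(y + 4)/(y*(2*y + 1))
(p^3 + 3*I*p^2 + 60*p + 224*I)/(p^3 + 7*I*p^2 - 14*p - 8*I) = (p^2 - I*p + 56)/(p^2 + 3*I*p - 2)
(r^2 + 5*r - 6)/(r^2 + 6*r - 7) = (r + 6)/(r + 7)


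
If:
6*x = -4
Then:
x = -2/3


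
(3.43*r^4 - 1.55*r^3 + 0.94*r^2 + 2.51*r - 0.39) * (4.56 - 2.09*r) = -7.1687*r^5 + 18.8803*r^4 - 9.0326*r^3 - 0.959499999999999*r^2 + 12.2607*r - 1.7784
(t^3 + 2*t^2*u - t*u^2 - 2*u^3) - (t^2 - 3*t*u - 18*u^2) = t^3 + 2*t^2*u - t^2 - t*u^2 + 3*t*u - 2*u^3 + 18*u^2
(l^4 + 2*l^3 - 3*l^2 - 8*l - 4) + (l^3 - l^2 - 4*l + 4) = l^4 + 3*l^3 - 4*l^2 - 12*l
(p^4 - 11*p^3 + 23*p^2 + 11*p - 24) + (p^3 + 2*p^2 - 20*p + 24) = p^4 - 10*p^3 + 25*p^2 - 9*p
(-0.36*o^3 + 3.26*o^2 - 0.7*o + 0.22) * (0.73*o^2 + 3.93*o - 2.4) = -0.2628*o^5 + 0.965*o^4 + 13.1648*o^3 - 10.4144*o^2 + 2.5446*o - 0.528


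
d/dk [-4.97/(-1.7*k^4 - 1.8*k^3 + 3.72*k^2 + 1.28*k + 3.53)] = (-33.796*k^3 - 26.838*k^2 + 36.9768*k + 6.3616)/(-1.7*k^4 - 1.8*k^3 + 3.72*k^2 + 1.28*k + 3.53)^2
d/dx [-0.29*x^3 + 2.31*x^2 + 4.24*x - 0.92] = -0.87*x^2 + 4.62*x + 4.24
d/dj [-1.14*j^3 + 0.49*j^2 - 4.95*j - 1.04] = -3.42*j^2 + 0.98*j - 4.95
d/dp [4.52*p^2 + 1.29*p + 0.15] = 9.04*p + 1.29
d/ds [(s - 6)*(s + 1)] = 2*s - 5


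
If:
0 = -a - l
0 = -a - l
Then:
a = -l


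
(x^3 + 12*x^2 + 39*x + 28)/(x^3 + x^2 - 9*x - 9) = (x^2 + 11*x + 28)/(x^2 - 9)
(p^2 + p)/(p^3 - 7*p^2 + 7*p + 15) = p/(p^2 - 8*p + 15)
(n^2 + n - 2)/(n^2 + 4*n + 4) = (n - 1)/(n + 2)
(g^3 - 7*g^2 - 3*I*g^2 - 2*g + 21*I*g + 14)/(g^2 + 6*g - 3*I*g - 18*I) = (g^3 - g^2*(7 + 3*I) + g*(-2 + 21*I) + 14)/(g^2 + 3*g*(2 - I) - 18*I)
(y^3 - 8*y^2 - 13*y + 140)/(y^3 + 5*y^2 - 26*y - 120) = (y - 7)/(y + 6)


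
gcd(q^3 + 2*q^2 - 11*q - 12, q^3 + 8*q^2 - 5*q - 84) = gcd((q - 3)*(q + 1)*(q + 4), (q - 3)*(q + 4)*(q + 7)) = q^2 + q - 12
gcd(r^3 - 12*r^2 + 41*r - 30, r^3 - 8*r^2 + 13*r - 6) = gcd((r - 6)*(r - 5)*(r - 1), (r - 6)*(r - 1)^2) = r^2 - 7*r + 6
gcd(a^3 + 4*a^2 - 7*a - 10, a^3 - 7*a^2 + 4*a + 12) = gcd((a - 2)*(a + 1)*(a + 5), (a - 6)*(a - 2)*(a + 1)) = a^2 - a - 2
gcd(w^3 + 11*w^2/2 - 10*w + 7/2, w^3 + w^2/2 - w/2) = w - 1/2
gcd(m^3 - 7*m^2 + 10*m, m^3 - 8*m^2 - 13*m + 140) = m - 5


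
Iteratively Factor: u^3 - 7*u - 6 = (u + 2)*(u^2 - 2*u - 3) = (u + 1)*(u + 2)*(u - 3)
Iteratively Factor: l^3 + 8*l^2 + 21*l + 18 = (l + 3)*(l^2 + 5*l + 6) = (l + 3)^2*(l + 2)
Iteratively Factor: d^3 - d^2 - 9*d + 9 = (d - 1)*(d^2 - 9) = (d - 1)*(d + 3)*(d - 3)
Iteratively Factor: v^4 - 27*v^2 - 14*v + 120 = (v + 3)*(v^3 - 3*v^2 - 18*v + 40) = (v + 3)*(v + 4)*(v^2 - 7*v + 10) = (v - 2)*(v + 3)*(v + 4)*(v - 5)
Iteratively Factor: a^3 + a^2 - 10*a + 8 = (a - 1)*(a^2 + 2*a - 8) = (a - 1)*(a + 4)*(a - 2)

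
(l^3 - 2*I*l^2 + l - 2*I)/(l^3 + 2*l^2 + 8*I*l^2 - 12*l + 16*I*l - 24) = (l^3 - 2*I*l^2 + l - 2*I)/(l^3 + l^2*(2 + 8*I) + l*(-12 + 16*I) - 24)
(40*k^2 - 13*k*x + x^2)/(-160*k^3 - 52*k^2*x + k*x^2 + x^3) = (-5*k + x)/(20*k^2 + 9*k*x + x^2)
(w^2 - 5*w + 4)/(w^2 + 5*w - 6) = (w - 4)/(w + 6)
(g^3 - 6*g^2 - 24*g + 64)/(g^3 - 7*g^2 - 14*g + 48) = (g + 4)/(g + 3)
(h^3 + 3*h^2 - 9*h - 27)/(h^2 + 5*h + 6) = (h^2 - 9)/(h + 2)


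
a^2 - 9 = (a - 3)*(a + 3)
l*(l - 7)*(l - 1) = l^3 - 8*l^2 + 7*l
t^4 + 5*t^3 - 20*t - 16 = (t - 2)*(t + 1)*(t + 2)*(t + 4)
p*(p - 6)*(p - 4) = p^3 - 10*p^2 + 24*p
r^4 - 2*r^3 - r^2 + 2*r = r*(r - 2)*(r - 1)*(r + 1)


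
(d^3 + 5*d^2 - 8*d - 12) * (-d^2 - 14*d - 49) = -d^5 - 19*d^4 - 111*d^3 - 121*d^2 + 560*d + 588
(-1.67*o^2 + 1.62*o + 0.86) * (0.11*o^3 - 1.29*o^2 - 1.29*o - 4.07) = -0.1837*o^5 + 2.3325*o^4 + 0.1591*o^3 + 3.5977*o^2 - 7.7028*o - 3.5002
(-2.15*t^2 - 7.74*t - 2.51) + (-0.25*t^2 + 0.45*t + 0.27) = -2.4*t^2 - 7.29*t - 2.24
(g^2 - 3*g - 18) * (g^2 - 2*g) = g^4 - 5*g^3 - 12*g^2 + 36*g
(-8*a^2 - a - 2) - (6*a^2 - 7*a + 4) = -14*a^2 + 6*a - 6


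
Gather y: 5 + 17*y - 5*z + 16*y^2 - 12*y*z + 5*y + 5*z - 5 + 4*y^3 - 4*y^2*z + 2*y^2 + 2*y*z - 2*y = 4*y^3 + y^2*(18 - 4*z) + y*(20 - 10*z)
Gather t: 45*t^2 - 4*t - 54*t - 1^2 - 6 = 45*t^2 - 58*t - 7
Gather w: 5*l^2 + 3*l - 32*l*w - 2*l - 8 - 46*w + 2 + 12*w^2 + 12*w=5*l^2 + l + 12*w^2 + w*(-32*l - 34) - 6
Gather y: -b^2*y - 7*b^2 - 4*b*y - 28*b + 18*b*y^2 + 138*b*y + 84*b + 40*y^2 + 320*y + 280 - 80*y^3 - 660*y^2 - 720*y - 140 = -7*b^2 + 56*b - 80*y^3 + y^2*(18*b - 620) + y*(-b^2 + 134*b - 400) + 140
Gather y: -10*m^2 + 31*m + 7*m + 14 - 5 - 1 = -10*m^2 + 38*m + 8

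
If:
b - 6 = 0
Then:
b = 6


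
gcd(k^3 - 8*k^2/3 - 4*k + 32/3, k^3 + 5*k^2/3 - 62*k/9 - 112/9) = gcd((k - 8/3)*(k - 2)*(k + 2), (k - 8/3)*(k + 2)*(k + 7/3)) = k^2 - 2*k/3 - 16/3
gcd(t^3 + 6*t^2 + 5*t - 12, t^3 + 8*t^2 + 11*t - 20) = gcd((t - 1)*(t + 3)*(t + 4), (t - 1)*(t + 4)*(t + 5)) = t^2 + 3*t - 4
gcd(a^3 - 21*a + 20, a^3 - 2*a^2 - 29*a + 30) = a^2 + 4*a - 5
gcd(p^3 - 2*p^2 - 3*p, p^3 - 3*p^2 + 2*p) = p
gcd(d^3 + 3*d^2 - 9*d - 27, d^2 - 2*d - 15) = d + 3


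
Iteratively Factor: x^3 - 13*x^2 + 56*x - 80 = (x - 4)*(x^2 - 9*x + 20) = (x - 4)^2*(x - 5)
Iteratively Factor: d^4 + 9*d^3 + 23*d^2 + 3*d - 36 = (d - 1)*(d^3 + 10*d^2 + 33*d + 36) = (d - 1)*(d + 3)*(d^2 + 7*d + 12) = (d - 1)*(d + 3)^2*(d + 4)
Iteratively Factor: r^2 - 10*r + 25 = (r - 5)*(r - 5)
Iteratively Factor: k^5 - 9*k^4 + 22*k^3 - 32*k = (k - 4)*(k^4 - 5*k^3 + 2*k^2 + 8*k) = (k - 4)^2*(k^3 - k^2 - 2*k) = (k - 4)^2*(k - 2)*(k^2 + k) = (k - 4)^2*(k - 2)*(k + 1)*(k)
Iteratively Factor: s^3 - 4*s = (s - 2)*(s^2 + 2*s) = (s - 2)*(s + 2)*(s)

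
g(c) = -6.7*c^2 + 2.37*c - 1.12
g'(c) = 2.37 - 13.4*c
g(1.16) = -7.39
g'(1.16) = -13.17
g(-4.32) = -136.40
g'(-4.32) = 60.26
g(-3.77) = -105.28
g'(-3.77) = 52.89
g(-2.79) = -59.89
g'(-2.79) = 39.76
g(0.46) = -1.45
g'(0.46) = -3.79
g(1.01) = -5.56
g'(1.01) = -11.16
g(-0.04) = -1.23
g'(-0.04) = 2.91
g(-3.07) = -71.54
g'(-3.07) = 43.51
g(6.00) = -228.10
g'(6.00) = -78.03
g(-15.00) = -1544.17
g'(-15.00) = 203.37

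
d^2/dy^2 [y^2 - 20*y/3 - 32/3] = 2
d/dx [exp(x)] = exp(x)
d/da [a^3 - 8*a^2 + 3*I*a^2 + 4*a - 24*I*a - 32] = 3*a^2 + a*(-16 + 6*I) + 4 - 24*I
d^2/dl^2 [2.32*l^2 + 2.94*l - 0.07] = 4.64000000000000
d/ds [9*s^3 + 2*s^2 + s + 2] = 27*s^2 + 4*s + 1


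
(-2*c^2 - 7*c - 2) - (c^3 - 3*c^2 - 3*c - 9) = -c^3 + c^2 - 4*c + 7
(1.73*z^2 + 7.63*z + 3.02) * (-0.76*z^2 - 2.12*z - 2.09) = -1.3148*z^4 - 9.4664*z^3 - 22.0865*z^2 - 22.3491*z - 6.3118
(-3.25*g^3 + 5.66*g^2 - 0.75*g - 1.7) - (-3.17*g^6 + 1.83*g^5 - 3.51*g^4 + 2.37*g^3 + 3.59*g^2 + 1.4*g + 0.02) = 3.17*g^6 - 1.83*g^5 + 3.51*g^4 - 5.62*g^3 + 2.07*g^2 - 2.15*g - 1.72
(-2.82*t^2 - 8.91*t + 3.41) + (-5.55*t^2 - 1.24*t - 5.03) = -8.37*t^2 - 10.15*t - 1.62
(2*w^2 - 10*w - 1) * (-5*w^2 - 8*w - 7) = -10*w^4 + 34*w^3 + 71*w^2 + 78*w + 7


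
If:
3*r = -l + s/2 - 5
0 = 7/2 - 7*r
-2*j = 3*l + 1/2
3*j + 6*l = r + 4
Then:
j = -11/2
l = 7/2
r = 1/2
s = 20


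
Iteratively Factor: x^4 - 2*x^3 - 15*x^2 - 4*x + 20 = (x + 2)*(x^3 - 4*x^2 - 7*x + 10) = (x - 1)*(x + 2)*(x^2 - 3*x - 10) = (x - 5)*(x - 1)*(x + 2)*(x + 2)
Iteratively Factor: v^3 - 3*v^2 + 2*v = (v)*(v^2 - 3*v + 2) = v*(v - 1)*(v - 2)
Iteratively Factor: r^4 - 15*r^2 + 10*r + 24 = (r + 1)*(r^3 - r^2 - 14*r + 24) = (r - 3)*(r + 1)*(r^2 + 2*r - 8) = (r - 3)*(r + 1)*(r + 4)*(r - 2)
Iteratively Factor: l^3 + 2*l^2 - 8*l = (l)*(l^2 + 2*l - 8) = l*(l + 4)*(l - 2)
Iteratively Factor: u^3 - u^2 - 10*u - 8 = (u + 2)*(u^2 - 3*u - 4) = (u + 1)*(u + 2)*(u - 4)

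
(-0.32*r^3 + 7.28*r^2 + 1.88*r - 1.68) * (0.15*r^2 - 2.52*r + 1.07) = -0.048*r^5 + 1.8984*r^4 - 18.406*r^3 + 2.8*r^2 + 6.2452*r - 1.7976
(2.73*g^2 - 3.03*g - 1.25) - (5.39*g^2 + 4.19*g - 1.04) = -2.66*g^2 - 7.22*g - 0.21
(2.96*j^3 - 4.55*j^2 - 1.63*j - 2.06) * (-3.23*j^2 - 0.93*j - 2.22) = -9.5608*j^5 + 11.9437*j^4 + 2.9252*j^3 + 18.2707*j^2 + 5.5344*j + 4.5732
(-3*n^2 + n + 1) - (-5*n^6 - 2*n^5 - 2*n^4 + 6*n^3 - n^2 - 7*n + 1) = 5*n^6 + 2*n^5 + 2*n^4 - 6*n^3 - 2*n^2 + 8*n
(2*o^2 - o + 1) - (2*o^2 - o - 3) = 4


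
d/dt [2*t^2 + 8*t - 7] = 4*t + 8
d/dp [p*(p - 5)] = 2*p - 5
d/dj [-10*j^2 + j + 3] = 1 - 20*j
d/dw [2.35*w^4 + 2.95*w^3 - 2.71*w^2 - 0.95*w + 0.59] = 9.4*w^3 + 8.85*w^2 - 5.42*w - 0.95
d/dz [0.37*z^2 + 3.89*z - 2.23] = 0.74*z + 3.89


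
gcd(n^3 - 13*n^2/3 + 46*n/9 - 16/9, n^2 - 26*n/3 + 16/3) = n - 2/3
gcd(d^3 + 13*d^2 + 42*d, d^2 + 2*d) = d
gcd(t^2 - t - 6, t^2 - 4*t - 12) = t + 2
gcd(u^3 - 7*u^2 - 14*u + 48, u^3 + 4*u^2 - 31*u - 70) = 1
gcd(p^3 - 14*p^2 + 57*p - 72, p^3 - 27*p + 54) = p^2 - 6*p + 9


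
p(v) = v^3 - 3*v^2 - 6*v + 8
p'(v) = 3*v^2 - 6*v - 6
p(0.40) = 5.18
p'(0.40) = -7.92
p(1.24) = -2.15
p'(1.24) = -8.83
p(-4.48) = -115.25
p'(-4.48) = 81.09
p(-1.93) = 1.22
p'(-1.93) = 16.75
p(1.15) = -1.35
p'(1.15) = -8.93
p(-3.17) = -34.98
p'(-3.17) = 43.17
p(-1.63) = 5.48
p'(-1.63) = 11.75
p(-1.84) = 2.65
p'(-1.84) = 15.20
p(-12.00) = -2080.00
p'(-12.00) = 498.00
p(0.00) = 8.00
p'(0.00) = -6.00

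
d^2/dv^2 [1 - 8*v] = 0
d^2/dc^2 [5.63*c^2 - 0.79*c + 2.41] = 11.2600000000000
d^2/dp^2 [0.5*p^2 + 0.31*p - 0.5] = 1.00000000000000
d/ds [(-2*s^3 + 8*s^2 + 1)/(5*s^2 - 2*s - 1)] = 2*(-5*s^4 + 4*s^3 - 5*s^2 - 13*s + 1)/(25*s^4 - 20*s^3 - 6*s^2 + 4*s + 1)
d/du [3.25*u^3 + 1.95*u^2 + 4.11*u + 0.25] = 9.75*u^2 + 3.9*u + 4.11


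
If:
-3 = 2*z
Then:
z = -3/2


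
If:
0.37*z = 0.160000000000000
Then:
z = 0.43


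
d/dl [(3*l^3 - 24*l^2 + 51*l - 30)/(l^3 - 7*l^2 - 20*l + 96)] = 3*(l^4 - 74*l^3 + 597*l^2 - 1676*l + 1432)/(l^6 - 14*l^5 + 9*l^4 + 472*l^3 - 944*l^2 - 3840*l + 9216)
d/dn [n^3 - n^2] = n*(3*n - 2)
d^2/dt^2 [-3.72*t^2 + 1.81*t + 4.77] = -7.44000000000000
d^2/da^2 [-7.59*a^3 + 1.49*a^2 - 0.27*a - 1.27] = 2.98 - 45.54*a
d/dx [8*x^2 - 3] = 16*x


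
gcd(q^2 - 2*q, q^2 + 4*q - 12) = q - 2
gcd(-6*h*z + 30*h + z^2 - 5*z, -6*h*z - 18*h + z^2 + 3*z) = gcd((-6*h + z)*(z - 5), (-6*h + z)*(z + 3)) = -6*h + z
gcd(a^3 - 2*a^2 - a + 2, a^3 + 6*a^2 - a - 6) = a^2 - 1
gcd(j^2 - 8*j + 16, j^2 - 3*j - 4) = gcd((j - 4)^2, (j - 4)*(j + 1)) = j - 4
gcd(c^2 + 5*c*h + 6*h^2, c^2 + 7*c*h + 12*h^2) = c + 3*h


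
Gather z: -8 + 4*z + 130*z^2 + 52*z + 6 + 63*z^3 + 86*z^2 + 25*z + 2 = 63*z^3 + 216*z^2 + 81*z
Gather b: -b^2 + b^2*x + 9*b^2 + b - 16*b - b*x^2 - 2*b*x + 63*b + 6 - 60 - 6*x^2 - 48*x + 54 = b^2*(x + 8) + b*(-x^2 - 2*x + 48) - 6*x^2 - 48*x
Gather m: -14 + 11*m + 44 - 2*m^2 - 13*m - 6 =-2*m^2 - 2*m + 24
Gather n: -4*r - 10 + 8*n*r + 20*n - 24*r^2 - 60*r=n*(8*r + 20) - 24*r^2 - 64*r - 10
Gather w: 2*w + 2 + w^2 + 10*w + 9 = w^2 + 12*w + 11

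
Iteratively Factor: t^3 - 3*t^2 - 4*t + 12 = (t - 3)*(t^2 - 4) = (t - 3)*(t + 2)*(t - 2)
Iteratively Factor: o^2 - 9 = (o - 3)*(o + 3)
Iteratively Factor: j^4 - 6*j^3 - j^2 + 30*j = (j - 5)*(j^3 - j^2 - 6*j) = (j - 5)*(j - 3)*(j^2 + 2*j) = j*(j - 5)*(j - 3)*(j + 2)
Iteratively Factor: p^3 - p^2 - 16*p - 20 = (p + 2)*(p^2 - 3*p - 10) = (p - 5)*(p + 2)*(p + 2)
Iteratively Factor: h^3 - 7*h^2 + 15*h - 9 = (h - 3)*(h^2 - 4*h + 3) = (h - 3)^2*(h - 1)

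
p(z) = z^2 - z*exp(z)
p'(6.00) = -2812.00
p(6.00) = -2384.57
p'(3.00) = -74.34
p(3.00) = -51.26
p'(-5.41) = -10.80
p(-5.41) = 29.29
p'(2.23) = -25.58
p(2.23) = -15.77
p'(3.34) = -115.79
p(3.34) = -83.10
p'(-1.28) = -2.48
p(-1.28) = 1.99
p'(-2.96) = -5.82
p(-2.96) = 8.91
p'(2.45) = -35.08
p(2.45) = -22.39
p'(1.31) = -5.94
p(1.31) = -3.14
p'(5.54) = -1654.51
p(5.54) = -1380.22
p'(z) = -z*exp(z) + 2*z - exp(z)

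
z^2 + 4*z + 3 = (z + 1)*(z + 3)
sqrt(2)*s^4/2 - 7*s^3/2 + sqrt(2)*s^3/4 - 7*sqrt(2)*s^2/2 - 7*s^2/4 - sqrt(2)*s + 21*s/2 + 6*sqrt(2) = (s - 3/2)*(s + 2)*(s - 4*sqrt(2))*(sqrt(2)*s/2 + 1/2)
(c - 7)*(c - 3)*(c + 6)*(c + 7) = c^4 + 3*c^3 - 67*c^2 - 147*c + 882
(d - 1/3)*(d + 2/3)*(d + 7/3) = d^3 + 8*d^2/3 + 5*d/9 - 14/27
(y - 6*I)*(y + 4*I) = y^2 - 2*I*y + 24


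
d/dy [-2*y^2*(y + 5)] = 2*y*(-3*y - 10)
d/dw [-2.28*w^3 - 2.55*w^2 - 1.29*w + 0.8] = -6.84*w^2 - 5.1*w - 1.29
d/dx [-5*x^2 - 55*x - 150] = -10*x - 55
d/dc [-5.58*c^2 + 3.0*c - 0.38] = 3.0 - 11.16*c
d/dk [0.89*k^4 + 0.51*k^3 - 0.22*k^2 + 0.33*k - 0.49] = 3.56*k^3 + 1.53*k^2 - 0.44*k + 0.33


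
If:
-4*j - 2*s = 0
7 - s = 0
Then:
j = -7/2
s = 7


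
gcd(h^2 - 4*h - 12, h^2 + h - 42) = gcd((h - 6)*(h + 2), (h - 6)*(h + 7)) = h - 6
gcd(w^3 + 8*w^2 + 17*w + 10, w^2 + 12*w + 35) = w + 5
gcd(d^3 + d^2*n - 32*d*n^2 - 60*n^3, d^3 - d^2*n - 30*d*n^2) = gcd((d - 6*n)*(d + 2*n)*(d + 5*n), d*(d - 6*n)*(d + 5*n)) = d^2 - d*n - 30*n^2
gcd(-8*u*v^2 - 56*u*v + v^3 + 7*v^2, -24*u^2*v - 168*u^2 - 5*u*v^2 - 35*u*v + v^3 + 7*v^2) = 8*u*v + 56*u - v^2 - 7*v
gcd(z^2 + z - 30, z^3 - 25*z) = z - 5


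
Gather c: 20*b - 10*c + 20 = 20*b - 10*c + 20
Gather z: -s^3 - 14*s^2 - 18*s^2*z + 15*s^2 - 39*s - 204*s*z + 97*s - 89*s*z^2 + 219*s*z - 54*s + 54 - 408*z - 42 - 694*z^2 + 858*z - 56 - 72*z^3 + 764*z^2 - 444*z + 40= -s^3 + s^2 + 4*s - 72*z^3 + z^2*(70 - 89*s) + z*(-18*s^2 + 15*s + 6) - 4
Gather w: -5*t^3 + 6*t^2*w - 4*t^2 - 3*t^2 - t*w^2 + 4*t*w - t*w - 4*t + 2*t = -5*t^3 - 7*t^2 - t*w^2 - 2*t + w*(6*t^2 + 3*t)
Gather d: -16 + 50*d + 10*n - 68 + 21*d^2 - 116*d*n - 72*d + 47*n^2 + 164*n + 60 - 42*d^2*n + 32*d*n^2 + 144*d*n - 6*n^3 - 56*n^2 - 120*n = d^2*(21 - 42*n) + d*(32*n^2 + 28*n - 22) - 6*n^3 - 9*n^2 + 54*n - 24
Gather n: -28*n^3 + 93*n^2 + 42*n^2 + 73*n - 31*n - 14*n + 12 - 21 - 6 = -28*n^3 + 135*n^2 + 28*n - 15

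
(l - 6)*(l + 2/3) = l^2 - 16*l/3 - 4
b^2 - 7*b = b*(b - 7)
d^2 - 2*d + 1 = (d - 1)^2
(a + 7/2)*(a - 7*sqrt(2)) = a^2 - 7*sqrt(2)*a + 7*a/2 - 49*sqrt(2)/2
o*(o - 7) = o^2 - 7*o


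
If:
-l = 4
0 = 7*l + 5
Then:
No Solution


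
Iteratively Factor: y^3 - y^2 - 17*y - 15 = (y + 3)*(y^2 - 4*y - 5) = (y + 1)*(y + 3)*(y - 5)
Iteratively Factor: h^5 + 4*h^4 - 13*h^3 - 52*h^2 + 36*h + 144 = (h + 4)*(h^4 - 13*h^2 + 36) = (h - 3)*(h + 4)*(h^3 + 3*h^2 - 4*h - 12) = (h - 3)*(h - 2)*(h + 4)*(h^2 + 5*h + 6) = (h - 3)*(h - 2)*(h + 2)*(h + 4)*(h + 3)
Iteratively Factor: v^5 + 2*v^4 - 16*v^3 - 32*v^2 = (v)*(v^4 + 2*v^3 - 16*v^2 - 32*v) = v^2*(v^3 + 2*v^2 - 16*v - 32) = v^2*(v + 4)*(v^2 - 2*v - 8) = v^2*(v + 2)*(v + 4)*(v - 4)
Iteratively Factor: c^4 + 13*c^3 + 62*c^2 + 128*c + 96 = (c + 4)*(c^3 + 9*c^2 + 26*c + 24) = (c + 2)*(c + 4)*(c^2 + 7*c + 12) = (c + 2)*(c + 3)*(c + 4)*(c + 4)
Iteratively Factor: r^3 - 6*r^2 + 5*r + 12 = (r + 1)*(r^2 - 7*r + 12) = (r - 3)*(r + 1)*(r - 4)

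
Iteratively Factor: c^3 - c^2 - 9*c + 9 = (c - 1)*(c^2 - 9) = (c - 1)*(c + 3)*(c - 3)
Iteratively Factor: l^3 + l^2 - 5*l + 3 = (l - 1)*(l^2 + 2*l - 3) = (l - 1)*(l + 3)*(l - 1)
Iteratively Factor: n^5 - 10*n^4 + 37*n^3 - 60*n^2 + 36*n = (n - 3)*(n^4 - 7*n^3 + 16*n^2 - 12*n) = (n - 3)*(n - 2)*(n^3 - 5*n^2 + 6*n) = n*(n - 3)*(n - 2)*(n^2 - 5*n + 6) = n*(n - 3)*(n - 2)^2*(n - 3)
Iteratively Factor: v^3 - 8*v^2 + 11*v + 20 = (v + 1)*(v^2 - 9*v + 20) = (v - 4)*(v + 1)*(v - 5)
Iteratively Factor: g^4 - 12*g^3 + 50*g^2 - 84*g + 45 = (g - 3)*(g^3 - 9*g^2 + 23*g - 15) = (g - 3)^2*(g^2 - 6*g + 5) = (g - 5)*(g - 3)^2*(g - 1)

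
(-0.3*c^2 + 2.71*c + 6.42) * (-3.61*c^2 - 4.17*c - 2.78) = 1.083*c^4 - 8.5321*c^3 - 33.6429*c^2 - 34.3052*c - 17.8476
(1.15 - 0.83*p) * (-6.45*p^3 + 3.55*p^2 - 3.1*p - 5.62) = 5.3535*p^4 - 10.364*p^3 + 6.6555*p^2 + 1.0996*p - 6.463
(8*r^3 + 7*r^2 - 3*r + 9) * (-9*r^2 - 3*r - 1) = -72*r^5 - 87*r^4 - 2*r^3 - 79*r^2 - 24*r - 9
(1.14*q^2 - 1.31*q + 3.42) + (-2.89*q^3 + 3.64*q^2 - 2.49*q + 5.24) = -2.89*q^3 + 4.78*q^2 - 3.8*q + 8.66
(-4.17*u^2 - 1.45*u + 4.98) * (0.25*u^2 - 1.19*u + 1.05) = -1.0425*u^4 + 4.5998*u^3 - 1.408*u^2 - 7.4487*u + 5.229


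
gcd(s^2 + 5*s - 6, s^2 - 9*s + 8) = s - 1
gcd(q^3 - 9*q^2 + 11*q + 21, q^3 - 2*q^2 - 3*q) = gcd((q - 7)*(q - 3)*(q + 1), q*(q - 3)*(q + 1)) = q^2 - 2*q - 3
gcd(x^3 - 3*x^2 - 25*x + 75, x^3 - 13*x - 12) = 1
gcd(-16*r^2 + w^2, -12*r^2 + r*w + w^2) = 4*r + w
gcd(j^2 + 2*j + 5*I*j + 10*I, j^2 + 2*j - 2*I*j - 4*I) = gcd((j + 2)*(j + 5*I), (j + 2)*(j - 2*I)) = j + 2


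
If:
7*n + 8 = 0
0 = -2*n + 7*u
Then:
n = -8/7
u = -16/49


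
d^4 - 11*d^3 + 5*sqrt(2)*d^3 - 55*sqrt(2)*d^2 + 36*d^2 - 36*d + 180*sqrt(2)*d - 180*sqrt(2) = (d - 6)*(d - 3)*(d - 2)*(d + 5*sqrt(2))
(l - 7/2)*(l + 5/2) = l^2 - l - 35/4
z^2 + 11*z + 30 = (z + 5)*(z + 6)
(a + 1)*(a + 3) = a^2 + 4*a + 3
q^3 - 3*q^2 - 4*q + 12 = (q - 3)*(q - 2)*(q + 2)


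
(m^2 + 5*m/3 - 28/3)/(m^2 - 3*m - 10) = (-3*m^2 - 5*m + 28)/(3*(-m^2 + 3*m + 10))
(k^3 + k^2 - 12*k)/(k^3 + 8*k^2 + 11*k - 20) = k*(k - 3)/(k^2 + 4*k - 5)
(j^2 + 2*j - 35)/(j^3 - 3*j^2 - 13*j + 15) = (j + 7)/(j^2 + 2*j - 3)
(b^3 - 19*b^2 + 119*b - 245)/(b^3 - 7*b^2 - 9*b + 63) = (b^2 - 12*b + 35)/(b^2 - 9)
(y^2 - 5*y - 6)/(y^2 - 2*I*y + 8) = (y^2 - 5*y - 6)/(y^2 - 2*I*y + 8)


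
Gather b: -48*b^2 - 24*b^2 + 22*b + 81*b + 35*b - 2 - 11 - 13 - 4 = -72*b^2 + 138*b - 30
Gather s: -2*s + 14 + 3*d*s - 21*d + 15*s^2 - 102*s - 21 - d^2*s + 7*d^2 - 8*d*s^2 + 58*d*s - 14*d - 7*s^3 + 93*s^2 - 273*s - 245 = 7*d^2 - 35*d - 7*s^3 + s^2*(108 - 8*d) + s*(-d^2 + 61*d - 377) - 252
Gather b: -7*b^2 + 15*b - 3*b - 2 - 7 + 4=-7*b^2 + 12*b - 5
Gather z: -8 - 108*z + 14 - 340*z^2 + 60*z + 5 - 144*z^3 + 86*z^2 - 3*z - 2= -144*z^3 - 254*z^2 - 51*z + 9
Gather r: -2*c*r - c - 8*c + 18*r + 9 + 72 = -9*c + r*(18 - 2*c) + 81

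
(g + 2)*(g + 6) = g^2 + 8*g + 12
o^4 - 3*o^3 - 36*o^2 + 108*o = o*(o - 6)*(o - 3)*(o + 6)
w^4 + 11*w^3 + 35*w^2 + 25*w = w*(w + 1)*(w + 5)^2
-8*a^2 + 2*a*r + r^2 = (-2*a + r)*(4*a + r)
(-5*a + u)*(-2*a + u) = 10*a^2 - 7*a*u + u^2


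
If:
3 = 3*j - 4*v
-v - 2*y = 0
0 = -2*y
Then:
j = 1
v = 0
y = 0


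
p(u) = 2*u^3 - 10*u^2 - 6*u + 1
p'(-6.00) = 330.00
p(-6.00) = -755.00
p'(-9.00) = 660.00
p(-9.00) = -2213.00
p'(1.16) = -21.13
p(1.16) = -16.29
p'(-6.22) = 350.53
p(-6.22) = -829.85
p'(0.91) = -19.23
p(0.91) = -11.23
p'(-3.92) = 164.60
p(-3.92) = -249.62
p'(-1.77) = 48.20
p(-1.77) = -30.80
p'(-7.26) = 455.45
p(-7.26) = -1247.83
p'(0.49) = -14.36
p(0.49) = -4.11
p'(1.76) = -22.61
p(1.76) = -29.63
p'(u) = 6*u^2 - 20*u - 6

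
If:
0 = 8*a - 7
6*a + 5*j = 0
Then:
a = 7/8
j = -21/20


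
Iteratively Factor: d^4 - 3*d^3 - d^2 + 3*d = (d + 1)*(d^3 - 4*d^2 + 3*d) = (d - 3)*(d + 1)*(d^2 - d) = d*(d - 3)*(d + 1)*(d - 1)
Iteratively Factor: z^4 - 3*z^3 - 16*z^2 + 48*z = (z - 3)*(z^3 - 16*z) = (z - 3)*(z + 4)*(z^2 - 4*z) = (z - 4)*(z - 3)*(z + 4)*(z)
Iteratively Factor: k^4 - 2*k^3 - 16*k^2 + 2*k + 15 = (k - 1)*(k^3 - k^2 - 17*k - 15) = (k - 1)*(k + 1)*(k^2 - 2*k - 15) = (k - 1)*(k + 1)*(k + 3)*(k - 5)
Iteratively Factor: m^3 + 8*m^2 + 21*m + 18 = (m + 3)*(m^2 + 5*m + 6) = (m + 3)^2*(m + 2)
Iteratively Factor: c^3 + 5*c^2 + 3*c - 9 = (c + 3)*(c^2 + 2*c - 3) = (c - 1)*(c + 3)*(c + 3)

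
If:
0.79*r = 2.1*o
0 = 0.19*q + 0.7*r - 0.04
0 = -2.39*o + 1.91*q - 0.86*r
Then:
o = 0.02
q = 0.04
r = 0.05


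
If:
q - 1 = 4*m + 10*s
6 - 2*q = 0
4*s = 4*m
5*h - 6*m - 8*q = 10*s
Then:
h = 184/35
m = 1/7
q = 3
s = 1/7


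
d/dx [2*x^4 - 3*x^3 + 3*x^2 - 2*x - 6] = 8*x^3 - 9*x^2 + 6*x - 2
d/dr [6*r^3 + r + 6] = 18*r^2 + 1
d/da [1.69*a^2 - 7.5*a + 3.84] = 3.38*a - 7.5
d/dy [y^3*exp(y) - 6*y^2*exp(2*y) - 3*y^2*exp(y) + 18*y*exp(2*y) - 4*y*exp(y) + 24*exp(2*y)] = (y^3 - 12*y^2*exp(y) + 24*y*exp(y) - 10*y + 66*exp(y) - 4)*exp(y)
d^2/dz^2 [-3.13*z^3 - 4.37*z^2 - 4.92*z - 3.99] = -18.78*z - 8.74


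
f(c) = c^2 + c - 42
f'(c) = 2*c + 1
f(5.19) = -9.87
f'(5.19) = 11.38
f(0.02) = -41.98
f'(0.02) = 1.04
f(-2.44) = -38.49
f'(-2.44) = -3.88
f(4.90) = -13.09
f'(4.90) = 10.80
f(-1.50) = -41.25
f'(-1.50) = -2.00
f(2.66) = -32.26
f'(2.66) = 6.32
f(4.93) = -12.77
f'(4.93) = 10.86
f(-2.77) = -37.10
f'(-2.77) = -4.54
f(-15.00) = 168.00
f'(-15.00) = -29.00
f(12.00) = 114.00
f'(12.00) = 25.00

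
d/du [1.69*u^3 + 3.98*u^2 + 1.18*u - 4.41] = 5.07*u^2 + 7.96*u + 1.18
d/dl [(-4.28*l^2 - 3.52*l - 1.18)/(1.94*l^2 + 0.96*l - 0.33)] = (2.72*l^2 + 7.4032*l + 2.2944)/(3.7636*l^4 + 3.7248*l^3 - 0.3588*l^2 - 0.6336*l + 0.1089)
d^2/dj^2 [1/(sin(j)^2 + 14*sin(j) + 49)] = 2*(7*sin(j) + cos(2*j) + 2)/(sin(j) + 7)^4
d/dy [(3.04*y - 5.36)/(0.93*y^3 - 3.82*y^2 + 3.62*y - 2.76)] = (-5.6544*y^3 + 26.5672*y^2 - 40.9504*y + 11.0128)/(0.8649*y^6 - 7.1052*y^5 + 21.3256*y^4 - 32.7904*y^3 + 34.1908*y^2 - 19.9824*y + 7.6176)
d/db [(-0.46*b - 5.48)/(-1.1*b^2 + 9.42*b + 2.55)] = (-0.506*b^2 - 12.056*b + 50.4486)/(1.21*b^4 - 20.724*b^3 + 83.1264*b^2 + 48.042*b + 6.5025)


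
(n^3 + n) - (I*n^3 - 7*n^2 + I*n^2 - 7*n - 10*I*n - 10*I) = n^3 - I*n^3 + 7*n^2 - I*n^2 + 8*n + 10*I*n + 10*I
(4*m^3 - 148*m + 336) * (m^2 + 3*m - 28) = 4*m^5 + 12*m^4 - 260*m^3 - 108*m^2 + 5152*m - 9408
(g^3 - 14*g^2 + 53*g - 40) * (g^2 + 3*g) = g^5 - 11*g^4 + 11*g^3 + 119*g^2 - 120*g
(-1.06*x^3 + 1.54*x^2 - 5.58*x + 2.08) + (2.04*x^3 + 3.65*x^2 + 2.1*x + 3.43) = 0.98*x^3 + 5.19*x^2 - 3.48*x + 5.51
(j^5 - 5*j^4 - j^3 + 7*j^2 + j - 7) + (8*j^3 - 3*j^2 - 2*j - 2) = j^5 - 5*j^4 + 7*j^3 + 4*j^2 - j - 9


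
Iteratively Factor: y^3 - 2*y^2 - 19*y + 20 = (y - 1)*(y^2 - y - 20) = (y - 1)*(y + 4)*(y - 5)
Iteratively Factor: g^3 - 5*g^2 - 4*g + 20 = (g - 5)*(g^2 - 4) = (g - 5)*(g + 2)*(g - 2)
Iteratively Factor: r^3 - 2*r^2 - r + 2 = (r + 1)*(r^2 - 3*r + 2) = (r - 1)*(r + 1)*(r - 2)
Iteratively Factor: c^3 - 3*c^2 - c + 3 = (c - 1)*(c^2 - 2*c - 3) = (c - 3)*(c - 1)*(c + 1)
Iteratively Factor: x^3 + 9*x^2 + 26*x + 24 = (x + 2)*(x^2 + 7*x + 12) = (x + 2)*(x + 4)*(x + 3)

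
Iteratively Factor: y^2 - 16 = (y + 4)*(y - 4)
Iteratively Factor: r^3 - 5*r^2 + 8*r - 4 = (r - 2)*(r^2 - 3*r + 2) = (r - 2)*(r - 1)*(r - 2)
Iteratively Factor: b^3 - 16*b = (b)*(b^2 - 16) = b*(b - 4)*(b + 4)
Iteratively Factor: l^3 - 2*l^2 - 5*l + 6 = (l - 3)*(l^2 + l - 2) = (l - 3)*(l + 2)*(l - 1)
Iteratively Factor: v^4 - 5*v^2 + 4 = (v + 2)*(v^3 - 2*v^2 - v + 2) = (v - 1)*(v + 2)*(v^2 - v - 2) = (v - 2)*(v - 1)*(v + 2)*(v + 1)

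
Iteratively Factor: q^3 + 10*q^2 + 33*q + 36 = (q + 4)*(q^2 + 6*q + 9) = (q + 3)*(q + 4)*(q + 3)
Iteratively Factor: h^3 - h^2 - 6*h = (h)*(h^2 - h - 6) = h*(h - 3)*(h + 2)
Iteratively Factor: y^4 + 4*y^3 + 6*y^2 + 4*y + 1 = (y + 1)*(y^3 + 3*y^2 + 3*y + 1) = (y + 1)^2*(y^2 + 2*y + 1) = (y + 1)^3*(y + 1)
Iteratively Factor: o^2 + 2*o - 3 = (o - 1)*(o + 3)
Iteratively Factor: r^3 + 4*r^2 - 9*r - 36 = (r + 3)*(r^2 + r - 12) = (r - 3)*(r + 3)*(r + 4)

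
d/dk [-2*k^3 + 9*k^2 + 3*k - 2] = -6*k^2 + 18*k + 3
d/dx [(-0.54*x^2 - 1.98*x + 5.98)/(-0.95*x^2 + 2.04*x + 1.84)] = (-2.9826*x^2 + 9.3748*x - 15.8424)/(0.9025*x^4 - 3.876*x^3 + 0.6656*x^2 + 7.5072*x + 3.3856)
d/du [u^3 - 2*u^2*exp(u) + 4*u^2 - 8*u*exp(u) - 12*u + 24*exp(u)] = -2*u^2*exp(u) + 3*u^2 - 12*u*exp(u) + 8*u + 16*exp(u) - 12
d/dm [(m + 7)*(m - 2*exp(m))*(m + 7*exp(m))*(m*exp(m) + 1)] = (m + 1)*(m + 7)*(m - 2*exp(m))*(m + 7*exp(m))*exp(m) + (m + 7)*(m - 2*exp(m))*(m*exp(m) + 1)*(7*exp(m) + 1) - (m + 7)*(m + 7*exp(m))*(m*exp(m) + 1)*(2*exp(m) - 1) + (m - 2*exp(m))*(m + 7*exp(m))*(m*exp(m) + 1)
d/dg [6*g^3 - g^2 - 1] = 2*g*(9*g - 1)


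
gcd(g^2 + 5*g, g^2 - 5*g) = g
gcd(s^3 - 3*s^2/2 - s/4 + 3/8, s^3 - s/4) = s^2 - 1/4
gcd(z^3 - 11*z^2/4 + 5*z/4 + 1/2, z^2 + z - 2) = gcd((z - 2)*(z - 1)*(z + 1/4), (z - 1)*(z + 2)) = z - 1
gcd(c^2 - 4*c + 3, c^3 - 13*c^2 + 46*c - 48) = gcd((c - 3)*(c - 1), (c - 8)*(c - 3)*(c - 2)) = c - 3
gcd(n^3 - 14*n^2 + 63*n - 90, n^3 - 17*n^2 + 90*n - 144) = n^2 - 9*n + 18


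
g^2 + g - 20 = (g - 4)*(g + 5)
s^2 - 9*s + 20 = (s - 5)*(s - 4)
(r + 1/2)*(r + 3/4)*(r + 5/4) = r^3 + 5*r^2/2 + 31*r/16 + 15/32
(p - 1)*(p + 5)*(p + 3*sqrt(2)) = p^3 + 4*p^2 + 3*sqrt(2)*p^2 - 5*p + 12*sqrt(2)*p - 15*sqrt(2)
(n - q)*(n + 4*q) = n^2 + 3*n*q - 4*q^2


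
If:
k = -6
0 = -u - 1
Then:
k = -6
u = -1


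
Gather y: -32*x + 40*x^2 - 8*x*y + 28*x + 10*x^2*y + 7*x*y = 40*x^2 - 4*x + y*(10*x^2 - x)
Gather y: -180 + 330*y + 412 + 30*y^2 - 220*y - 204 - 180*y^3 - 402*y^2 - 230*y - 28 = -180*y^3 - 372*y^2 - 120*y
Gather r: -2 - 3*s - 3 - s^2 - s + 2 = -s^2 - 4*s - 3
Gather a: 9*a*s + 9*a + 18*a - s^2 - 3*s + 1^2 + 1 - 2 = a*(9*s + 27) - s^2 - 3*s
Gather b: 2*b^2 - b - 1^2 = 2*b^2 - b - 1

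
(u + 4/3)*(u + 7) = u^2 + 25*u/3 + 28/3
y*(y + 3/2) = y^2 + 3*y/2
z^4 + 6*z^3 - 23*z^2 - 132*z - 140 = (z - 5)*(z + 2)^2*(z + 7)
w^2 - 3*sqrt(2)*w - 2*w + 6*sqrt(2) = (w - 2)*(w - 3*sqrt(2))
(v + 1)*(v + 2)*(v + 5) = v^3 + 8*v^2 + 17*v + 10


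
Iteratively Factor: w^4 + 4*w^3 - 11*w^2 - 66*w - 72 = (w - 4)*(w^3 + 8*w^2 + 21*w + 18) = (w - 4)*(w + 3)*(w^2 + 5*w + 6) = (w - 4)*(w + 2)*(w + 3)*(w + 3)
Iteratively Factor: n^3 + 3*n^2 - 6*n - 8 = (n + 1)*(n^2 + 2*n - 8) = (n + 1)*(n + 4)*(n - 2)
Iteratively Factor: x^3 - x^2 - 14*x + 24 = (x + 4)*(x^2 - 5*x + 6) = (x - 3)*(x + 4)*(x - 2)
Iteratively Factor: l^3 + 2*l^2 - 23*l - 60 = (l + 3)*(l^2 - l - 20) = (l - 5)*(l + 3)*(l + 4)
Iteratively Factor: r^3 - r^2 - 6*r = (r - 3)*(r^2 + 2*r) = r*(r - 3)*(r + 2)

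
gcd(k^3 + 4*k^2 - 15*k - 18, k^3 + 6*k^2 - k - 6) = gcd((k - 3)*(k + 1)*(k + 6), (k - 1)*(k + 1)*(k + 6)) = k^2 + 7*k + 6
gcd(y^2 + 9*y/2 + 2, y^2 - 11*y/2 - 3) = y + 1/2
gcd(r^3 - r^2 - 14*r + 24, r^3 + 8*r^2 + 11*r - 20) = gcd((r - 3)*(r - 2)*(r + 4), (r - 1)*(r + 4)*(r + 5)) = r + 4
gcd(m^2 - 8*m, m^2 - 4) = 1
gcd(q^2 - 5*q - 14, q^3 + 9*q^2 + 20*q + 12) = q + 2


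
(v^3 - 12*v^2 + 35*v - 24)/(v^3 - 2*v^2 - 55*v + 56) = (v - 3)/(v + 7)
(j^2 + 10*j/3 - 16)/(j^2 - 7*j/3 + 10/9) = 3*(3*j^2 + 10*j - 48)/(9*j^2 - 21*j + 10)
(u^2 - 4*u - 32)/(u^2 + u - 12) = (u - 8)/(u - 3)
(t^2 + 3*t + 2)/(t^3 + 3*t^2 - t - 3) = (t + 2)/(t^2 + 2*t - 3)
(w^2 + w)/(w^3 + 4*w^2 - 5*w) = (w + 1)/(w^2 + 4*w - 5)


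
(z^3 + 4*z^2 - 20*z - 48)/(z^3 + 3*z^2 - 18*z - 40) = (z + 6)/(z + 5)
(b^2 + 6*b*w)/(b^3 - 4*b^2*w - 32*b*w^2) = (-b - 6*w)/(-b^2 + 4*b*w + 32*w^2)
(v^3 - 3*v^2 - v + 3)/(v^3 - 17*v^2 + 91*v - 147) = (v^2 - 1)/(v^2 - 14*v + 49)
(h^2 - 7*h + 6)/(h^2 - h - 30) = (h - 1)/(h + 5)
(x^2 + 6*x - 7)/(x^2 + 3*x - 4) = (x + 7)/(x + 4)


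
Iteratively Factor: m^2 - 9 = (m - 3)*(m + 3)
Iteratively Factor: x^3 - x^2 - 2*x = (x + 1)*(x^2 - 2*x) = (x - 2)*(x + 1)*(x)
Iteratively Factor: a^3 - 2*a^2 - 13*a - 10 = (a + 1)*(a^2 - 3*a - 10) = (a + 1)*(a + 2)*(a - 5)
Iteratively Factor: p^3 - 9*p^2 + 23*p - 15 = (p - 3)*(p^2 - 6*p + 5) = (p - 5)*(p - 3)*(p - 1)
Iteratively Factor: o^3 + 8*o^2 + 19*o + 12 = (o + 1)*(o^2 + 7*o + 12) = (o + 1)*(o + 3)*(o + 4)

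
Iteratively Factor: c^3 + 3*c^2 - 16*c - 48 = (c + 4)*(c^2 - c - 12) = (c + 3)*(c + 4)*(c - 4)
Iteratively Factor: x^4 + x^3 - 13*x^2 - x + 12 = (x + 4)*(x^3 - 3*x^2 - x + 3) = (x + 1)*(x + 4)*(x^2 - 4*x + 3) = (x - 1)*(x + 1)*(x + 4)*(x - 3)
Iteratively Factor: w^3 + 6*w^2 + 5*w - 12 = (w + 4)*(w^2 + 2*w - 3) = (w + 3)*(w + 4)*(w - 1)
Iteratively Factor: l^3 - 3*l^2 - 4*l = (l - 4)*(l^2 + l) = l*(l - 4)*(l + 1)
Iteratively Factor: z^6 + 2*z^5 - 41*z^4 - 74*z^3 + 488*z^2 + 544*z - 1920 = (z + 4)*(z^5 - 2*z^4 - 33*z^3 + 58*z^2 + 256*z - 480) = (z - 2)*(z + 4)*(z^4 - 33*z^2 - 8*z + 240) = (z - 2)*(z + 4)^2*(z^3 - 4*z^2 - 17*z + 60) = (z - 2)*(z + 4)^3*(z^2 - 8*z + 15) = (z - 3)*(z - 2)*(z + 4)^3*(z - 5)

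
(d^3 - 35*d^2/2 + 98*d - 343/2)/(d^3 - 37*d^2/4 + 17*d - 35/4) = 2*(2*d^2 - 21*d + 49)/(4*d^2 - 9*d + 5)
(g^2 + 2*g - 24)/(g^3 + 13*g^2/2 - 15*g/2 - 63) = 2*(g - 4)/(2*g^2 + g - 21)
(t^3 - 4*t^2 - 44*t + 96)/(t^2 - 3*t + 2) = (t^2 - 2*t - 48)/(t - 1)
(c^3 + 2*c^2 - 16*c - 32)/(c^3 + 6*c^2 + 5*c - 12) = (c^2 - 2*c - 8)/(c^2 + 2*c - 3)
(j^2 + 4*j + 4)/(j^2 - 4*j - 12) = (j + 2)/(j - 6)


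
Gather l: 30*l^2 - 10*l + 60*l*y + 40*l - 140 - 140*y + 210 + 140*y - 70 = 30*l^2 + l*(60*y + 30)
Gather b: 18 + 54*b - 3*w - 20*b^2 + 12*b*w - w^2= -20*b^2 + b*(12*w + 54) - w^2 - 3*w + 18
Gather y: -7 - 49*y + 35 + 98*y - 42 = 49*y - 14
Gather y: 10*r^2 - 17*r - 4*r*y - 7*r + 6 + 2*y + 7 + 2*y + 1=10*r^2 - 24*r + y*(4 - 4*r) + 14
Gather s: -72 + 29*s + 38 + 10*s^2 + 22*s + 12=10*s^2 + 51*s - 22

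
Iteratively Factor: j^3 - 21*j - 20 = (j - 5)*(j^2 + 5*j + 4) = (j - 5)*(j + 4)*(j + 1)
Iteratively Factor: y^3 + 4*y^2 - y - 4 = (y - 1)*(y^2 + 5*y + 4) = (y - 1)*(y + 4)*(y + 1)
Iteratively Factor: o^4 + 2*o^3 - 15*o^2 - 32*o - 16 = (o - 4)*(o^3 + 6*o^2 + 9*o + 4) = (o - 4)*(o + 1)*(o^2 + 5*o + 4) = (o - 4)*(o + 1)*(o + 4)*(o + 1)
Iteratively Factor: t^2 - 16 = (t + 4)*(t - 4)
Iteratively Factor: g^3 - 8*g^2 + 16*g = (g - 4)*(g^2 - 4*g) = g*(g - 4)*(g - 4)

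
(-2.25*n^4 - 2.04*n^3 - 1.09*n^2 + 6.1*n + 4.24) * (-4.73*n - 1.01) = 10.6425*n^5 + 11.9217*n^4 + 7.2161*n^3 - 27.7521*n^2 - 26.2162*n - 4.2824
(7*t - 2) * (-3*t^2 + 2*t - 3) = -21*t^3 + 20*t^2 - 25*t + 6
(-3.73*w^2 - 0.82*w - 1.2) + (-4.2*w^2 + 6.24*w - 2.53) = -7.93*w^2 + 5.42*w - 3.73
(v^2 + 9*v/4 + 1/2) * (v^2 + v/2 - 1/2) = v^4 + 11*v^3/4 + 9*v^2/8 - 7*v/8 - 1/4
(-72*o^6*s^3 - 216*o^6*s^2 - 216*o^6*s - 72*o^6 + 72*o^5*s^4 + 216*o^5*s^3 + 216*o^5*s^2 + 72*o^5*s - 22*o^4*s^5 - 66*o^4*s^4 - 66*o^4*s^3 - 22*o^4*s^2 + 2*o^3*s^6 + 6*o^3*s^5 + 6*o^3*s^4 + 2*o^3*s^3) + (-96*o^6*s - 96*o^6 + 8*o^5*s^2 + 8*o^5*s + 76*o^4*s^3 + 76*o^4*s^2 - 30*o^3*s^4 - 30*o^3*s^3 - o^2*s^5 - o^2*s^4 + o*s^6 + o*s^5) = -72*o^6*s^3 - 216*o^6*s^2 - 312*o^6*s - 168*o^6 + 72*o^5*s^4 + 216*o^5*s^3 + 224*o^5*s^2 + 80*o^5*s - 22*o^4*s^5 - 66*o^4*s^4 + 10*o^4*s^3 + 54*o^4*s^2 + 2*o^3*s^6 + 6*o^3*s^5 - 24*o^3*s^4 - 28*o^3*s^3 - o^2*s^5 - o^2*s^4 + o*s^6 + o*s^5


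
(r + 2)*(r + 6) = r^2 + 8*r + 12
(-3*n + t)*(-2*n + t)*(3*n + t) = 18*n^3 - 9*n^2*t - 2*n*t^2 + t^3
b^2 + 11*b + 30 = (b + 5)*(b + 6)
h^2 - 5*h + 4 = (h - 4)*(h - 1)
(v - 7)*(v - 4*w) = v^2 - 4*v*w - 7*v + 28*w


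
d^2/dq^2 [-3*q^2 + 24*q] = -6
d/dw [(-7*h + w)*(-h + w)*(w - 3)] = 7*h^2 - 16*h*w + 24*h + 3*w^2 - 6*w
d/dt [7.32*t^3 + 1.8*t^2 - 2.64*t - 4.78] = 21.96*t^2 + 3.6*t - 2.64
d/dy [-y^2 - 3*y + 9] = -2*y - 3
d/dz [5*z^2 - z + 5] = 10*z - 1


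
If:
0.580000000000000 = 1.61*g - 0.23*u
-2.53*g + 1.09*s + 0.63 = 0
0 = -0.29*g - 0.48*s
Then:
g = 0.20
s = -0.12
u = -1.14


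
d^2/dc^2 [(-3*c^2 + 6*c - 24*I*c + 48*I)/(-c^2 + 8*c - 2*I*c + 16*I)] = (c^3*(36 + 36*I) + c*(-1728 + 1728*I) + 3456 - 5760*I)/(c^6 + c^5*(-24 + 6*I) + c^4*(180 - 144*I) + c^3*(-224 + 1144*I) + c^2*(-2304 - 2880*I) + c*(6144 - 1536*I) + 4096*I)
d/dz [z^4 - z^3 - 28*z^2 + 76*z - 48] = 4*z^3 - 3*z^2 - 56*z + 76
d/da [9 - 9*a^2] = -18*a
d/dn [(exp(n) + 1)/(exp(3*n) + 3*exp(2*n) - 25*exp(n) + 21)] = (-(exp(n) + 1)*(3*exp(2*n) + 6*exp(n) - 25) + exp(3*n) + 3*exp(2*n) - 25*exp(n) + 21)*exp(n)/(exp(3*n) + 3*exp(2*n) - 25*exp(n) + 21)^2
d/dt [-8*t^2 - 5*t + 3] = -16*t - 5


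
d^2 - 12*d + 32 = (d - 8)*(d - 4)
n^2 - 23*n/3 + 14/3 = (n - 7)*(n - 2/3)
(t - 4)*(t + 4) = t^2 - 16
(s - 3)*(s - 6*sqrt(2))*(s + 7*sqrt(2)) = s^3 - 3*s^2 + sqrt(2)*s^2 - 84*s - 3*sqrt(2)*s + 252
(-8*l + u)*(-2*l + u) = 16*l^2 - 10*l*u + u^2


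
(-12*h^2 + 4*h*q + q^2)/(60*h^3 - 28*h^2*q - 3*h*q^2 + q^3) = (6*h + q)/(-30*h^2 - h*q + q^2)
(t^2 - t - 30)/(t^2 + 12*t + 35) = (t - 6)/(t + 7)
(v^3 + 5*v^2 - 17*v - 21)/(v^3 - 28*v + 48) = (v^3 + 5*v^2 - 17*v - 21)/(v^3 - 28*v + 48)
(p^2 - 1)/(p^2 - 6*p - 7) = (p - 1)/(p - 7)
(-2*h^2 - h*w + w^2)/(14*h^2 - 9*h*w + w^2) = (h + w)/(-7*h + w)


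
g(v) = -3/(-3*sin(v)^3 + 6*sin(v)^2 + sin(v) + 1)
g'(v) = -3*(9*sin(v)^2*cos(v) - 12*sin(v)*cos(v) - cos(v))/(-3*sin(v)^3 + 6*sin(v)^2 + sin(v) + 1)^2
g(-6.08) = -2.11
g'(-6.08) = 4.44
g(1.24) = -0.63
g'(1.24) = 0.18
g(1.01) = -0.69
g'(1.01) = 0.40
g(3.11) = -2.89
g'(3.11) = -3.82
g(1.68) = -0.60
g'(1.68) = -0.05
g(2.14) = -0.70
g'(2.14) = -0.41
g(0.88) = -0.76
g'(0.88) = 0.60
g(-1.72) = -0.34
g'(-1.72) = 0.11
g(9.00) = -1.35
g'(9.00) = -2.45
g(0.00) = -3.00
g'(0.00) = 3.00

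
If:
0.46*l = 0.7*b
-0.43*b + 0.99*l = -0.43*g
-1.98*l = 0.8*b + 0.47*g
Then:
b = 0.00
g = 0.00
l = 0.00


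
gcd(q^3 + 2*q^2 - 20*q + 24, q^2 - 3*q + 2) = q - 2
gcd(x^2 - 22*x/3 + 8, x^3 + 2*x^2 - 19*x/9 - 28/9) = x - 4/3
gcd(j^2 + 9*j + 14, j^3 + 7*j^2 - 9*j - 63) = j + 7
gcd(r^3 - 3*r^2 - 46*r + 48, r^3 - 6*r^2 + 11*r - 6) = r - 1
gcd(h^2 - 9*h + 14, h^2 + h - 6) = h - 2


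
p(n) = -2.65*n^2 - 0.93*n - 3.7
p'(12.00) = -64.53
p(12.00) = -396.46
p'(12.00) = -64.53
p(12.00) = -396.46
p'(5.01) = -27.48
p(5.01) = -74.87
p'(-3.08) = 15.39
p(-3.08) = -25.97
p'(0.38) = -2.94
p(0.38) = -4.44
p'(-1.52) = 7.13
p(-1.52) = -8.41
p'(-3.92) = 19.85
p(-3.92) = -40.78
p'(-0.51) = 1.77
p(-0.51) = -3.91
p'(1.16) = -7.08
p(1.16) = -8.34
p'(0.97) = -6.07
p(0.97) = -7.10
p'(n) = -5.3*n - 0.93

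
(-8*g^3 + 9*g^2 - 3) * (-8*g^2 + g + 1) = 64*g^5 - 80*g^4 + g^3 + 33*g^2 - 3*g - 3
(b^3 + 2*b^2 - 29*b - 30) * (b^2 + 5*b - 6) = b^5 + 7*b^4 - 25*b^3 - 187*b^2 + 24*b + 180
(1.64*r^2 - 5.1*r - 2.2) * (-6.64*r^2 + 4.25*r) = -10.8896*r^4 + 40.834*r^3 - 7.067*r^2 - 9.35*r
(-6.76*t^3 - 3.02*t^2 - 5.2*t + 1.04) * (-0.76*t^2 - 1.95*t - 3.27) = 5.1376*t^5 + 15.4772*t^4 + 31.9462*t^3 + 19.225*t^2 + 14.976*t - 3.4008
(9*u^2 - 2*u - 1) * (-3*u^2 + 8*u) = -27*u^4 + 78*u^3 - 13*u^2 - 8*u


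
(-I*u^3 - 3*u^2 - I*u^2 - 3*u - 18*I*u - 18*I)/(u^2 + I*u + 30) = (-I*u^3 + u^2*(-3 - I) + u*(-3 - 18*I) - 18*I)/(u^2 + I*u + 30)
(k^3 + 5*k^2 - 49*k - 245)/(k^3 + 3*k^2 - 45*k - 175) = (k + 7)/(k + 5)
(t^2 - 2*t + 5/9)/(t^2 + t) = (t^2 - 2*t + 5/9)/(t*(t + 1))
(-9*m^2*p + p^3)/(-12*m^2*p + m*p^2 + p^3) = (3*m + p)/(4*m + p)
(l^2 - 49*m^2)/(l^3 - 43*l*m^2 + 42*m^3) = (l - 7*m)/(l^2 - 7*l*m + 6*m^2)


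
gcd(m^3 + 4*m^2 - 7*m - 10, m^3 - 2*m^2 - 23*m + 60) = m + 5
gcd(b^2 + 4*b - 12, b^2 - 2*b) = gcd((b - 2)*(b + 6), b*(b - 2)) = b - 2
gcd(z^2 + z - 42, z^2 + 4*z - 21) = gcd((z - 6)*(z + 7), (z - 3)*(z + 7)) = z + 7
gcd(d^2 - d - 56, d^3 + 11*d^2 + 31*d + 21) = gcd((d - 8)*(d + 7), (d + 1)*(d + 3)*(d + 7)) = d + 7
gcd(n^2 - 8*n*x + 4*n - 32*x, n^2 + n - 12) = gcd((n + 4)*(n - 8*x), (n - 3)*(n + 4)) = n + 4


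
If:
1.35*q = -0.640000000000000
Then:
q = -0.47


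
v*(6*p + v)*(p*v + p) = 6*p^2*v^2 + 6*p^2*v + p*v^3 + p*v^2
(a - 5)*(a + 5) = a^2 - 25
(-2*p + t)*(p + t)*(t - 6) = -2*p^2*t + 12*p^2 - p*t^2 + 6*p*t + t^3 - 6*t^2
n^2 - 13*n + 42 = (n - 7)*(n - 6)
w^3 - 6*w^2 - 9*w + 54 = (w - 6)*(w - 3)*(w + 3)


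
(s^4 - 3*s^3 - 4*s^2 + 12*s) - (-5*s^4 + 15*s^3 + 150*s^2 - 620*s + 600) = 6*s^4 - 18*s^3 - 154*s^2 + 632*s - 600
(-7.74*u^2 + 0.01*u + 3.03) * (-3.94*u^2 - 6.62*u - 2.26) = 30.4956*u^4 + 51.1994*u^3 + 5.488*u^2 - 20.0812*u - 6.8478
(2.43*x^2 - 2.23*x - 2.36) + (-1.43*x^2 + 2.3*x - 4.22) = 1.0*x^2 + 0.0699999999999998*x - 6.58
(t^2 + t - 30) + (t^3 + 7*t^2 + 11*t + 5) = t^3 + 8*t^2 + 12*t - 25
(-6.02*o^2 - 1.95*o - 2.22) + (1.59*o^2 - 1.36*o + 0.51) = -4.43*o^2 - 3.31*o - 1.71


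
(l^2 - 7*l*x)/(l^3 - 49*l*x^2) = 1/(l + 7*x)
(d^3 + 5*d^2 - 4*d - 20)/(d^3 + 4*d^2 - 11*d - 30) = (d - 2)/(d - 3)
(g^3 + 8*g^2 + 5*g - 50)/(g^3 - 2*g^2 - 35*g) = (g^2 + 3*g - 10)/(g*(g - 7))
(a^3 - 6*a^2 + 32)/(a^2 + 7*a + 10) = (a^2 - 8*a + 16)/(a + 5)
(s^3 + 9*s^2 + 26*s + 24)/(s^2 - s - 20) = (s^2 + 5*s + 6)/(s - 5)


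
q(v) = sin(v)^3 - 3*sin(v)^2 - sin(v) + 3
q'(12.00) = 2.60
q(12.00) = 2.52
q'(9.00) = 2.70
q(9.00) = 2.15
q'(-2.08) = -3.18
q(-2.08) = 0.92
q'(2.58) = 2.83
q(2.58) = 1.77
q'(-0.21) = 0.37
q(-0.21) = 3.07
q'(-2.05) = -3.08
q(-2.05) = 0.83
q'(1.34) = -0.91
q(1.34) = 0.11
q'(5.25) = 3.26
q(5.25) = 1.01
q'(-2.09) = -3.21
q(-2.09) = 0.95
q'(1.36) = -0.84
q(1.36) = 0.09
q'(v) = 3*sin(v)^2*cos(v) - 6*sin(v)*cos(v) - cos(v)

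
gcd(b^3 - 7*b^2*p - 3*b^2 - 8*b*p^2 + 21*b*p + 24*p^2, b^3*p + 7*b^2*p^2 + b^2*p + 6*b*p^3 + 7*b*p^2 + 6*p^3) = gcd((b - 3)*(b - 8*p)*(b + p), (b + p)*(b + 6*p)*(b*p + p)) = b + p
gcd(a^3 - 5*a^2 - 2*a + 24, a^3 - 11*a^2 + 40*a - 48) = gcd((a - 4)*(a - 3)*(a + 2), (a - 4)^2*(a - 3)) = a^2 - 7*a + 12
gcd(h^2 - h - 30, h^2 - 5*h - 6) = h - 6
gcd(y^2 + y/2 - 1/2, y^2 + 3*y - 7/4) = y - 1/2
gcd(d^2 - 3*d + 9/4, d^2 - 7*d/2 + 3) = d - 3/2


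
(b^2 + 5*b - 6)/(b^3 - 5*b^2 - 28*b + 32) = (b + 6)/(b^2 - 4*b - 32)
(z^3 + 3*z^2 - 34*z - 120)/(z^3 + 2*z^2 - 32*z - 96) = (z + 5)/(z + 4)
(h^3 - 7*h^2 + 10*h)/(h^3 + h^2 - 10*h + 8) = h*(h - 5)/(h^2 + 3*h - 4)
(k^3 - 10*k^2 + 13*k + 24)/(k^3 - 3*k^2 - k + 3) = (k - 8)/(k - 1)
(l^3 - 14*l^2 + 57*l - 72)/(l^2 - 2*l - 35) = (-l^3 + 14*l^2 - 57*l + 72)/(-l^2 + 2*l + 35)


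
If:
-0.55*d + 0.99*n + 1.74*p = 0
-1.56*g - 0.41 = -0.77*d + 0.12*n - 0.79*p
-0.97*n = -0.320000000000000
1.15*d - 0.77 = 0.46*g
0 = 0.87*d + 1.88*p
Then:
No Solution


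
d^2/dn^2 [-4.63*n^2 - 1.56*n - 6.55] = -9.26000000000000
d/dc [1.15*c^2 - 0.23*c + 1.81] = 2.3*c - 0.23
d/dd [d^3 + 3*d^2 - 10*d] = 3*d^2 + 6*d - 10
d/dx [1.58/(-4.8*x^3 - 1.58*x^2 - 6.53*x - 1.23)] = (22.752*x^2 + 4.9928*x + 10.3174)/(4.8*x^3 + 1.58*x^2 + 6.53*x + 1.23)^2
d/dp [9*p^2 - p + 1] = 18*p - 1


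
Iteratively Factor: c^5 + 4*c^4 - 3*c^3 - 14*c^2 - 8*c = (c + 1)*(c^4 + 3*c^3 - 6*c^2 - 8*c) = (c + 1)^2*(c^3 + 2*c^2 - 8*c) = (c - 2)*(c + 1)^2*(c^2 + 4*c) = c*(c - 2)*(c + 1)^2*(c + 4)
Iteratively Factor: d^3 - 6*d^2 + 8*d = (d - 4)*(d^2 - 2*d) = d*(d - 4)*(d - 2)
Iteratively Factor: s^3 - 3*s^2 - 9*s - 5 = (s + 1)*(s^2 - 4*s - 5) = (s + 1)^2*(s - 5)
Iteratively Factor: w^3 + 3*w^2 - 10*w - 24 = (w - 3)*(w^2 + 6*w + 8) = (w - 3)*(w + 2)*(w + 4)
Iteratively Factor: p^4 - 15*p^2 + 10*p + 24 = (p - 3)*(p^3 + 3*p^2 - 6*p - 8) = (p - 3)*(p + 4)*(p^2 - p - 2) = (p - 3)*(p + 1)*(p + 4)*(p - 2)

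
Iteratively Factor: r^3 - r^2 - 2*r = (r - 2)*(r^2 + r) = r*(r - 2)*(r + 1)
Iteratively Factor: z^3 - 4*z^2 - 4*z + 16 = (z - 4)*(z^2 - 4) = (z - 4)*(z + 2)*(z - 2)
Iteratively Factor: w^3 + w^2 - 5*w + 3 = (w + 3)*(w^2 - 2*w + 1) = (w - 1)*(w + 3)*(w - 1)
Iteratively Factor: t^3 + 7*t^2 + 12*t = (t + 3)*(t^2 + 4*t) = t*(t + 3)*(t + 4)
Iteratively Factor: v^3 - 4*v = (v - 2)*(v^2 + 2*v) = (v - 2)*(v + 2)*(v)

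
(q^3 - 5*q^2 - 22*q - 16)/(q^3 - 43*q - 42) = (q^2 - 6*q - 16)/(q^2 - q - 42)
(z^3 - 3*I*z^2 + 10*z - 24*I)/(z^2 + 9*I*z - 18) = (z^2 - 6*I*z - 8)/(z + 6*I)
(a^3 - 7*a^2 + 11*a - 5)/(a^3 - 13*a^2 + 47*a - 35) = (a - 1)/(a - 7)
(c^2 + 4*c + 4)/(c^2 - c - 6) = (c + 2)/(c - 3)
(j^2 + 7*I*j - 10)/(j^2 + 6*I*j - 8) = (j + 5*I)/(j + 4*I)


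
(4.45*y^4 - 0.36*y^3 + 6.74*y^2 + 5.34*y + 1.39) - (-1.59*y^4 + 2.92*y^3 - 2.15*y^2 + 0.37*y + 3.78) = 6.04*y^4 - 3.28*y^3 + 8.89*y^2 + 4.97*y - 2.39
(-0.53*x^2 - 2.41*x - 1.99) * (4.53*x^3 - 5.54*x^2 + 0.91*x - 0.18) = -2.4009*x^5 - 7.9811*x^4 + 3.8544*x^3 + 8.9269*x^2 - 1.3771*x + 0.3582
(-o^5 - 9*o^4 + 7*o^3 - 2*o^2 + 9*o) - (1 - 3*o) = -o^5 - 9*o^4 + 7*o^3 - 2*o^2 + 12*o - 1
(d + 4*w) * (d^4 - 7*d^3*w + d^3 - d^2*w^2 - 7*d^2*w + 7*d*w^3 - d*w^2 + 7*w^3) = d^5 - 3*d^4*w + d^4 - 29*d^3*w^2 - 3*d^3*w + 3*d^2*w^3 - 29*d^2*w^2 + 28*d*w^4 + 3*d*w^3 + 28*w^4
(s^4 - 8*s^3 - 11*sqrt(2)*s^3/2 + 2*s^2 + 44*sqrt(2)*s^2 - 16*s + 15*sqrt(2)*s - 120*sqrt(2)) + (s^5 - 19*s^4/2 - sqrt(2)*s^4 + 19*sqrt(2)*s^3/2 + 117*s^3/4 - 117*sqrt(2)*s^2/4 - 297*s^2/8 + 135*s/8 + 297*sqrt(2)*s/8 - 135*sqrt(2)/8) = s^5 - 17*s^4/2 - sqrt(2)*s^4 + 4*sqrt(2)*s^3 + 85*s^3/4 - 281*s^2/8 + 59*sqrt(2)*s^2/4 + 7*s/8 + 417*sqrt(2)*s/8 - 1095*sqrt(2)/8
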